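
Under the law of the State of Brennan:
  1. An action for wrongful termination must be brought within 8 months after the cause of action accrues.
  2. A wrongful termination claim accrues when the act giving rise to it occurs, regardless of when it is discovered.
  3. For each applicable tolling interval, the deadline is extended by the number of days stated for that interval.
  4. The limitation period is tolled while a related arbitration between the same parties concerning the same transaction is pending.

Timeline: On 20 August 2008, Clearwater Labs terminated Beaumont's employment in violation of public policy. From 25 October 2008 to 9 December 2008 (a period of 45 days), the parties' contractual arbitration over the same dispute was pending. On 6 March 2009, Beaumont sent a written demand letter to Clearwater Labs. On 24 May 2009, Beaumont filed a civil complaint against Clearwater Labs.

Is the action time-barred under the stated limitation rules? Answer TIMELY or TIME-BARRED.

The cause of action accrued on 20 August 2008, the date of the act.
8 months from 20 August 2008 is 20 April 2009.
Because the pending related arbitration ran from 25 October 2008 to 9 December 2008, the deadline is extended by 45 days to 4 June 2009.
Nothing else in the chronology tolls or restarts the period.
Beaumont filed on 24 May 2009, before the 4 June 2009 deadline, so the action is timely.

TIMELY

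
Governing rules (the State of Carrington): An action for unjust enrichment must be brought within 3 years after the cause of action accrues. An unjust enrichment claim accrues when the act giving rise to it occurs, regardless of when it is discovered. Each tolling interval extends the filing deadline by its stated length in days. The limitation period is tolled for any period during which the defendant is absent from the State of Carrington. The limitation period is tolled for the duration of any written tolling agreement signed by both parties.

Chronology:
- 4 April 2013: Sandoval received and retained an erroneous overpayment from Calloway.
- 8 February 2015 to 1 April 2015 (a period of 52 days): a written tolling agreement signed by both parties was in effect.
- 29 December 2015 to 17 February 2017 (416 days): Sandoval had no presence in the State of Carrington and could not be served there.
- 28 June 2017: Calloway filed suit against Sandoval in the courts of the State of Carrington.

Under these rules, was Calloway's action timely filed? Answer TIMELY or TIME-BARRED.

TIMELY

The cause of action accrued on 4 April 2013, the date of the act.
The untolled deadline — 3 years after 4 April 2013 — is 4 April 2016.
The written tolling agreement from 8 February 2015 to 1 April 2015 tolled the period for 52 days, extending the deadline to 26 May 2016.
The period was tolled for 416 days by the defendant's absence from the jurisdiction (29 December 2015 to 17 February 2017), pushing the deadline to 16 July 2017.
Filing on 28 June 2017 beat the 16 July 2017 deadline — the action is timely.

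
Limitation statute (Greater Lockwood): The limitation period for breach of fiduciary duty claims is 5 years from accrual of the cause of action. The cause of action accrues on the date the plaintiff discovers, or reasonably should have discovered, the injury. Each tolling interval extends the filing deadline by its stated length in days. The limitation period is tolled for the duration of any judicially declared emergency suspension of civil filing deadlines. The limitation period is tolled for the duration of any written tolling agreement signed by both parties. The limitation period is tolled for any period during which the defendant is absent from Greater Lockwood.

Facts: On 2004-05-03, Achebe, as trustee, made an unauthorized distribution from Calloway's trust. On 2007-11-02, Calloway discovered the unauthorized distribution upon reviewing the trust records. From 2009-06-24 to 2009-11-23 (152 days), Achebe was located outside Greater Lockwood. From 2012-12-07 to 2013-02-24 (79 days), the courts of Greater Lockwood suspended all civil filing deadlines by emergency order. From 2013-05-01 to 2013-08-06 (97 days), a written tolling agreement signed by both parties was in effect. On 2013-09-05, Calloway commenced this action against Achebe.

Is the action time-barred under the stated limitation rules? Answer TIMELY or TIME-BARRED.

Under the discovery rule, the claim accrued on 2007-11-02, when Calloway discovered the injury — not on the 2004-05-03 date of the underlying act.
The untolled deadline — 5 years after 2007-11-02 — is 2012-11-02.
Because the defendant's absence from the jurisdiction ran from 2009-06-24 to 2009-11-23, the deadline is extended by 152 days to 2013-04-03.
The period was tolled for 79 days by the emergency suspension of filing deadlines (2012-12-07 to 2013-02-24), pushing the deadline to 2013-06-21.
The written tolling agreement from 2013-05-01 to 2013-08-06 tolled the period for 97 days, extending the deadline to 2013-09-26.
Calloway filed on 2013-09-05, before the 2013-09-26 deadline, so the action is timely.

TIMELY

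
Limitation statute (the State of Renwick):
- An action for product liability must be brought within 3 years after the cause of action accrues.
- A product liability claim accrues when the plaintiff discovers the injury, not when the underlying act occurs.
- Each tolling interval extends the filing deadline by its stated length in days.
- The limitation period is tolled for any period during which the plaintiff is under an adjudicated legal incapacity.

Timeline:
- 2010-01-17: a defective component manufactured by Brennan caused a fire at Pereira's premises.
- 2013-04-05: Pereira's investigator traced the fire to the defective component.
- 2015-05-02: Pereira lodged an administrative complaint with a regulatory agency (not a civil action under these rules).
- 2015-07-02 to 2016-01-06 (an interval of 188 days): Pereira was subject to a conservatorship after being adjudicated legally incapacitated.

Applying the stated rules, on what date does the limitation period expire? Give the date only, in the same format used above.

2016-10-10

The claim did not accrue until Pereira discovered the injury on 2013-04-05; the 2010-01-17 act date does not start the clock under the stated rule.
Adding the 3 years base period to 2013-04-05 gives a deadline of 2016-04-05, before any tolling.
The period was tolled for 188 days by the plaintiff's legal incapacity (2015-07-02 to 2016-01-06), pushing the deadline to 2016-10-10.
None of the other events listed affects the running of the period under the stated rules.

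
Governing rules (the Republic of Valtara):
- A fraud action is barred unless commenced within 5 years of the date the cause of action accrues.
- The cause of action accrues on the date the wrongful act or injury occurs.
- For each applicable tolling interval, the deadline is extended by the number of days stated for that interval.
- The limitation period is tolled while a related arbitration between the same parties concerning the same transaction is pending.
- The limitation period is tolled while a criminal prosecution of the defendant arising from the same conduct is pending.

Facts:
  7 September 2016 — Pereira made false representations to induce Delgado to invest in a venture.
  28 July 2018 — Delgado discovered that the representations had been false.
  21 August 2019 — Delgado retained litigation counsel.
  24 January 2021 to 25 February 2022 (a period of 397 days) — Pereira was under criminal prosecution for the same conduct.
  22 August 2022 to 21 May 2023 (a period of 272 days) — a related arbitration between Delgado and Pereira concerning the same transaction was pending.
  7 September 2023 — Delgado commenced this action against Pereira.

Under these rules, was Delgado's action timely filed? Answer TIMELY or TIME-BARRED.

Because the rule ties accrual to occurrence, the claim accrued on 7 September 2016, not on the 28 July 2018 discovery date.
The untolled deadline — 5 years after 7 September 2016 — is 7 September 2021.
The period was tolled for 397 days by the pending criminal prosecution (24 January 2021 to 25 February 2022), pushing the deadline to 9 October 2022.
The pending related arbitration from 22 August 2022 to 21 May 2023 tolled the period for 272 days, extending the deadline to 8 July 2023.
Nothing else in the chronology tolls or restarts the period.
Filing on 7 September 2023 missed the 8 July 2023 deadline — the action is time-barred.

TIME-BARRED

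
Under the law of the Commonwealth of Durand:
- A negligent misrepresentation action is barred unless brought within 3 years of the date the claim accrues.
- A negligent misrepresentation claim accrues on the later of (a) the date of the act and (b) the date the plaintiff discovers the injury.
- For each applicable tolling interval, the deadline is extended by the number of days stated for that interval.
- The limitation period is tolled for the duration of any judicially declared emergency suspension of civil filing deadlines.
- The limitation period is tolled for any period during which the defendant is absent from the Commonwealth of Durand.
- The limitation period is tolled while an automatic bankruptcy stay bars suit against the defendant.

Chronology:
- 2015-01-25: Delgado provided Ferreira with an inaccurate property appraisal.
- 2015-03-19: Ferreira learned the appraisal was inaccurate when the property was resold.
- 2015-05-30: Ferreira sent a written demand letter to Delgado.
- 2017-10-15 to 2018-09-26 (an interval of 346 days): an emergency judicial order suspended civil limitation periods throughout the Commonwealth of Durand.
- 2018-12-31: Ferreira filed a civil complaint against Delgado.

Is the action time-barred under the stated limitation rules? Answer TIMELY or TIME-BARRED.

TIMELY

Because discovery on 2015-03-19 post-dates the 2015-01-25 act, accrual under the later-of rule falls on 2015-03-19.
Adding the 3 years base period to 2015-03-19 gives a deadline of 2018-03-19, before any tolling.
The period was tolled for 346 days by the emergency suspension of filing deadlines (2017-10-15 to 2018-09-26), pushing the deadline to 2019-02-28.
Nothing else in the chronology tolls or restarts the period.
The 2018-12-31 filing precedes the 2019-02-28 deadline; the claim is timely.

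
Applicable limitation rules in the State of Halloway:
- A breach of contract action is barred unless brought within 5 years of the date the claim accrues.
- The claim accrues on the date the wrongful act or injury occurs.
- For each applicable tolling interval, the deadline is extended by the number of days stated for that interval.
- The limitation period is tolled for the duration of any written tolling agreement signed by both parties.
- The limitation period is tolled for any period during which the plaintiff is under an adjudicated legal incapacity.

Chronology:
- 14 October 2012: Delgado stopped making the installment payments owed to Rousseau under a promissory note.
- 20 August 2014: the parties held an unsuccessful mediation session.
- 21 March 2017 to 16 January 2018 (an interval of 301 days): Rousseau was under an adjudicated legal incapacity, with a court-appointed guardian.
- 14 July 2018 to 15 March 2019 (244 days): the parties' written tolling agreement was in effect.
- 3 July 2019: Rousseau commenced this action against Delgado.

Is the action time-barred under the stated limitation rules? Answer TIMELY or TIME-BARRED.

TIME-BARRED

The limitation period began to run on 14 October 2012.
The untolled deadline — 5 years after 14 October 2012 — is 14 October 2017.
Because the plaintiff's legal incapacity ran from 21 March 2017 to 16 January 2018, the deadline is extended by 301 days to 11 August 2018.
The period was tolled for 244 days by the written tolling agreement (14 July 2018 to 15 March 2019), pushing the deadline to 12 April 2019.
The other events in the timeline have no effect on the limitation period under the stated rules.
The 3 July 2019 filing falls after the 12 April 2019 deadline; the claim is time-barred.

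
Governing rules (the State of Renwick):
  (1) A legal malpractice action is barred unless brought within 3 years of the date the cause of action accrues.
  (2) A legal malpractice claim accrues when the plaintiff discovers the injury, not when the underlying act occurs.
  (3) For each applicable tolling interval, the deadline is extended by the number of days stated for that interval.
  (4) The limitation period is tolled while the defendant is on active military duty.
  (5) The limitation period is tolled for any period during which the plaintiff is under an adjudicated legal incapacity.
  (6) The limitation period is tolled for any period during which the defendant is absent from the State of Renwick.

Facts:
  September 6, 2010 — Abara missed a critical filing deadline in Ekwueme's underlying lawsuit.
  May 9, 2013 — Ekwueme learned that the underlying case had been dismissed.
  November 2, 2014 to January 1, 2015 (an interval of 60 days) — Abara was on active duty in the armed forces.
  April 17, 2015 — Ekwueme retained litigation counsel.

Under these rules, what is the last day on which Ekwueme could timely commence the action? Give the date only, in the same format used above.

July 8, 2016

The claim did not accrue until Ekwueme discovered the injury on May 9, 2013; the September 6, 2010 act date does not start the clock under the stated rule.
3 years from May 9, 2013 is May 9, 2016.
The defendant's active military service from November 2, 2014 to January 1, 2015 tolled the period for 60 days, extending the deadline to July 8, 2016.
None of the other events listed affects the running of the period under the stated rules.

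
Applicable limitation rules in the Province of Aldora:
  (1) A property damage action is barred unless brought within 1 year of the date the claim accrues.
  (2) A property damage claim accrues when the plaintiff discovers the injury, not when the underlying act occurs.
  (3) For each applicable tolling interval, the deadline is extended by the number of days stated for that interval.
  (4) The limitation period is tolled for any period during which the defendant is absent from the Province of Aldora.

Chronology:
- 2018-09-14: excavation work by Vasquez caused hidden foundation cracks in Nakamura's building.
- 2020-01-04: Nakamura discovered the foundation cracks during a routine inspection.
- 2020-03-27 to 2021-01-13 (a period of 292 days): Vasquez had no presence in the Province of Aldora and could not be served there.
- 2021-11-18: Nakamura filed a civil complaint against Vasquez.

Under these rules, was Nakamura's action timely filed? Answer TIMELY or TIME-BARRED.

Accrual is tied to discovery, so the period began on 2020-01-04 rather than on 2018-09-14 when the act occurred.
Adding the 1 year base period to 2020-01-04 gives a deadline of 2021-01-04, before any tolling.
The period was tolled for 292 days by the defendant's absence from the jurisdiction (2020-03-27 to 2021-01-13), pushing the deadline to 2021-10-23.
Nakamura filed on 2021-11-18, after the 2021-10-23 deadline, so the action is time-barred.

TIME-BARRED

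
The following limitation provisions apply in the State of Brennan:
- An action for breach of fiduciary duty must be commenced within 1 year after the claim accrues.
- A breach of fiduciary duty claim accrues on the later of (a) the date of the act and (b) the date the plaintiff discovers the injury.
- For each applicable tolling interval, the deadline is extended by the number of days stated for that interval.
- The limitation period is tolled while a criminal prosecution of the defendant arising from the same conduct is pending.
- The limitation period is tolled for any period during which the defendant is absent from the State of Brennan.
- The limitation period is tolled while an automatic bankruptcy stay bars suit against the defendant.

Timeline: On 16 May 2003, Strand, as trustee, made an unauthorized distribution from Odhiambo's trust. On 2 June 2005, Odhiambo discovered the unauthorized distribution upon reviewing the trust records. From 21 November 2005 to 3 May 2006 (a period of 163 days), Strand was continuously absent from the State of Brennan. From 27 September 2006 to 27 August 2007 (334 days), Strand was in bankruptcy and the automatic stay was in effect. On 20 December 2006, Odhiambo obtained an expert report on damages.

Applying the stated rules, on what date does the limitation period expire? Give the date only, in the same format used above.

Because discovery on 2 June 2005 post-dates the 16 May 2003 act, accrual under the later-of rule falls on 2 June 2005.
The untolled deadline — 1 year after 2 June 2005 — is 2 June 2006.
The period was tolled for 163 days by the defendant's absence from the jurisdiction (21 November 2005 to 3 May 2006), pushing the deadline to 12 November 2006.
The period was tolled for 334 days by the automatic bankruptcy stay (27 September 2006 to 27 August 2007), pushing the deadline to 12 October 2007.
None of the other events listed affects the running of the period under the stated rules.

12 October 2007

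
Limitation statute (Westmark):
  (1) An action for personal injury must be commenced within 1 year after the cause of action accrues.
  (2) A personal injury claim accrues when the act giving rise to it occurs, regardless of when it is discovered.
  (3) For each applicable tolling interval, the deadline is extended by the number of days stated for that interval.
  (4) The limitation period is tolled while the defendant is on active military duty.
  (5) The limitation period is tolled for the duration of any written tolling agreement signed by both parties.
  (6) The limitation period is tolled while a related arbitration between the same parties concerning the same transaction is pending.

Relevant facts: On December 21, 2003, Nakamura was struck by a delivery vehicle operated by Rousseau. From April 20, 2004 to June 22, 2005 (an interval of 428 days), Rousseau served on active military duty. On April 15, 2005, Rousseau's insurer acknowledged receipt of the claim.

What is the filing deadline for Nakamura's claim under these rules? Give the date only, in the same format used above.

The limitation period began to run on December 21, 2003.
Adding the 1 year base period to December 21, 2003 gives a deadline of December 21, 2004, before any tolling.
The period was tolled for 428 days by the defendant's active military service (April 20, 2004 to June 22, 2005), pushing the deadline to February 22, 2006.
The other events in the timeline have no effect on the limitation period under the stated rules.

February 22, 2006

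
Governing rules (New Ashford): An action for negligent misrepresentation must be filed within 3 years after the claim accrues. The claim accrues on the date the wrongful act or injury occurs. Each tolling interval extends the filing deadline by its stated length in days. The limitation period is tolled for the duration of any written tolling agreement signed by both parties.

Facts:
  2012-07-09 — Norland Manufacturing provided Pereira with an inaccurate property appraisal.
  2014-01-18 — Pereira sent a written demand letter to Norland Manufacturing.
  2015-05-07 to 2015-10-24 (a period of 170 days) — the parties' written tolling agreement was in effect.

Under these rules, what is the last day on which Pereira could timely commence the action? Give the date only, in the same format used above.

2015-12-26

The limitation period began to run on 2012-07-09.
Adding the 3 years base period to 2012-07-09 gives a deadline of 2015-07-09, before any tolling.
The period was tolled for 170 days by the written tolling agreement (2015-05-07 to 2015-10-24), pushing the deadline to 2015-12-26.
The other events in the timeline have no effect on the limitation period under the stated rules.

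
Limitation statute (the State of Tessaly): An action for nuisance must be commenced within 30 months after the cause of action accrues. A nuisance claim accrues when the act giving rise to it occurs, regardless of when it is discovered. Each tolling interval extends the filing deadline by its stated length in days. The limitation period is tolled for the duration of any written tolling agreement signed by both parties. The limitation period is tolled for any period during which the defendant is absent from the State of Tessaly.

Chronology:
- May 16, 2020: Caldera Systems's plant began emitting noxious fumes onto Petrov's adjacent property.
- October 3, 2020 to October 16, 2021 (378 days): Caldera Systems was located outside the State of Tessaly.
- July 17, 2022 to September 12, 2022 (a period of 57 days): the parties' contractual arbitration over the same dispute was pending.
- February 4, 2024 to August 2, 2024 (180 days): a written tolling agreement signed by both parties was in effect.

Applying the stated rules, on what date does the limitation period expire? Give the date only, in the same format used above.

November 29, 2023

The cause of action accrued on May 16, 2020, the date of the act.
Adding the 30 months base period to May 16, 2020 gives a deadline of November 16, 2022, before any tolling.
The period was tolled for 378 days by the defendant's absence from the jurisdiction (October 3, 2020 to October 16, 2021), pushing the deadline to November 29, 2023.
The written tolling agreement from February 4, 2024 to August 2, 2024 began after the period had already run on November 29, 2023, so it has no tolling effect.
No stated provision tolls the period for a pending arbitration, so the interval from July 17, 2022 to September 12, 2022 has no effect on the deadline.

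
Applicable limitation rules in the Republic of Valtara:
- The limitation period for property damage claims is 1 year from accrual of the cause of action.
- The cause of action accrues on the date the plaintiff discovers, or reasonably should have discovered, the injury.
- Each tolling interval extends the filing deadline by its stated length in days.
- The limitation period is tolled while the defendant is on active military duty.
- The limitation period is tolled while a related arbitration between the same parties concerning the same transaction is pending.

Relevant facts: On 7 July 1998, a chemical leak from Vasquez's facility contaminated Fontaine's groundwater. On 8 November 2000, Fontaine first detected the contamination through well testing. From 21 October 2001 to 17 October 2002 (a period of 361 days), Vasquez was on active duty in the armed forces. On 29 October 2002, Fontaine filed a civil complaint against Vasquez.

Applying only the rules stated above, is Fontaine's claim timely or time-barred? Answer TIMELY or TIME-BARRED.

TIMELY

Accrual is tied to discovery, so the period began on 8 November 2000 rather than on 7 July 1998 when the act occurred.
The untolled deadline — 1 year after 8 November 2000 — is 8 November 2001.
The period was tolled for 361 days by the defendant's active military service (21 October 2001 to 17 October 2002), pushing the deadline to 4 November 2002.
Filing on 29 October 2002 beat the 4 November 2002 deadline — the action is timely.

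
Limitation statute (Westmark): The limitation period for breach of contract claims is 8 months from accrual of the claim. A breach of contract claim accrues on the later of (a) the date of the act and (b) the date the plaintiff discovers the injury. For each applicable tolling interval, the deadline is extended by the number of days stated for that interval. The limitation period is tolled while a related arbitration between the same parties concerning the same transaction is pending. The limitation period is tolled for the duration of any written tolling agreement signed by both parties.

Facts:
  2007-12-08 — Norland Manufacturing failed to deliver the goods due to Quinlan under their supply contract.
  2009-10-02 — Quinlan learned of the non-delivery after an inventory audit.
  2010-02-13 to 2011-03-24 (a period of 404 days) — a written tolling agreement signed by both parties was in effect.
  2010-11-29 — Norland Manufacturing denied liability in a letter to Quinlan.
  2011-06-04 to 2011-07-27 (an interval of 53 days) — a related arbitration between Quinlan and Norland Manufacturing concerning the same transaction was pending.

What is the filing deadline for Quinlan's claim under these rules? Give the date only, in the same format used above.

2011-09-02

The claim accrued on 2009-10-02 — the later of the 2007-12-08 act and the 2009-10-02 discovery.
The untolled deadline — 8 months after 2009-10-02 — is 2010-06-02.
Because the written tolling agreement ran from 2010-02-13 to 2011-03-24, the deadline is extended by 404 days to 2011-07-11.
The period was tolled for 53 days by the pending related arbitration (2011-06-04 to 2011-07-27), pushing the deadline to 2011-09-02.
None of the other events listed affects the running of the period under the stated rules.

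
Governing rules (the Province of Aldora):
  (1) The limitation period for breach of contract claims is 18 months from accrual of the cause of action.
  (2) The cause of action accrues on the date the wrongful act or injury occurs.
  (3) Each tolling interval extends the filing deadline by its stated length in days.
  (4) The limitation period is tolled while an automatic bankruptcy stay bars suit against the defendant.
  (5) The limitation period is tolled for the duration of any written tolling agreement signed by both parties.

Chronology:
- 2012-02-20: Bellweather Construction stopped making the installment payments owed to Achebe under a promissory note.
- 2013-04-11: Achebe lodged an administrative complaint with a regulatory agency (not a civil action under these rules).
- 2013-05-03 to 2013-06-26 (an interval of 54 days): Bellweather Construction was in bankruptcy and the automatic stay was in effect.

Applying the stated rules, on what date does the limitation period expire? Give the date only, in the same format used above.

2013-10-13

The cause of action accrued on 2012-02-20, the date of the act.
18 months from 2012-02-20 is 2013-08-20.
Because the automatic bankruptcy stay ran from 2013-05-03 to 2013-06-26, the deadline is extended by 54 days to 2013-10-13.
The other events in the timeline have no effect on the limitation period under the stated rules.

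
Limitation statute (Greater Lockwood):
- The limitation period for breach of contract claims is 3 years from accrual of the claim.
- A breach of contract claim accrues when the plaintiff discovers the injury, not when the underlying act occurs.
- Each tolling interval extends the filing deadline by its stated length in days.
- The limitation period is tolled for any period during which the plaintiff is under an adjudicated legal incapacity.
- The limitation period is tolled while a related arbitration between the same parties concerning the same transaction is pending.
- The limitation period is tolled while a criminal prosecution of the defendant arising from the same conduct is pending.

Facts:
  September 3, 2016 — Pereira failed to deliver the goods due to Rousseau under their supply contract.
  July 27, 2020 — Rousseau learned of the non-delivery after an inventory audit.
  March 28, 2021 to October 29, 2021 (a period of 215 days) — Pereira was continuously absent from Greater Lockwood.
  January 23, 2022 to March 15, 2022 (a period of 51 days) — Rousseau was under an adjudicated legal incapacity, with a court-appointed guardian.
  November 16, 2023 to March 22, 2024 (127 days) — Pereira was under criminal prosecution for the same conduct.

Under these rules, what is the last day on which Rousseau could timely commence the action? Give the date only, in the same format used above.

September 16, 2023

Accrual is tied to discovery, so the period began on July 27, 2020 rather than on September 3, 2016 when the act occurred.
3 years from July 27, 2020 is July 27, 2023.
Because the plaintiff's legal incapacity ran from January 23, 2022 to March 15, 2022, the deadline is extended by 51 days to September 16, 2023.
The pending criminal prosecution starting November 16, 2023 came too late — the period had run on September 16, 2023 — and so does not extend the deadline.
The defendant's absence from the jurisdiction from March 28, 2021 to October 29, 2021 does not toll the period, because no stated rule makes the defendant's absence a tolling event.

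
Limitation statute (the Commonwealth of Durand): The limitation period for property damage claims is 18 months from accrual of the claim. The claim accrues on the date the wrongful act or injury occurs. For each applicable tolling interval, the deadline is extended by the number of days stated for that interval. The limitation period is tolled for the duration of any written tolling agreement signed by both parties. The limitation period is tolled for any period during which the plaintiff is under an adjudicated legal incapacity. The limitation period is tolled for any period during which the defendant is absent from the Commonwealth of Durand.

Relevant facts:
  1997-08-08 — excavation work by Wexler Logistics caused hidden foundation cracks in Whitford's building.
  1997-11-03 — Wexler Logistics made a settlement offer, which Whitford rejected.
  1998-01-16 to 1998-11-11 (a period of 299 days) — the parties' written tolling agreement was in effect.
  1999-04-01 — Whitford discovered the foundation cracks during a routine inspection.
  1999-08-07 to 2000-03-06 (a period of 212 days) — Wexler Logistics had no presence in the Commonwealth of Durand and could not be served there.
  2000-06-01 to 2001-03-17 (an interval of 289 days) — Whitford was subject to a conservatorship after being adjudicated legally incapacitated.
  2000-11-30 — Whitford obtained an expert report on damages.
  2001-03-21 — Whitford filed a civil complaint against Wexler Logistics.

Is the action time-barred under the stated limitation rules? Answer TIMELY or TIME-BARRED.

Because the rule ties accrual to occurrence, the claim accrued on 1997-08-08, not on the 1999-04-01 discovery date.
18 months from 1997-08-08 is 1999-02-08.
The written tolling agreement from 1998-01-16 to 1998-11-11 tolled the period for 299 days, extending the deadline to 1999-12-04.
The defendant's absence from the jurisdiction from 1999-08-07 to 2000-03-06 tolled the period for 212 days, extending the deadline to 2000-07-03.
Because the plaintiff's legal incapacity ran from 2000-06-01 to 2001-03-17, the deadline is extended by 289 days to 2001-04-18.
Nothing else in the chronology tolls or restarts the period.
The 2001-03-21 filing precedes the 2001-04-18 deadline; the claim is timely.

TIMELY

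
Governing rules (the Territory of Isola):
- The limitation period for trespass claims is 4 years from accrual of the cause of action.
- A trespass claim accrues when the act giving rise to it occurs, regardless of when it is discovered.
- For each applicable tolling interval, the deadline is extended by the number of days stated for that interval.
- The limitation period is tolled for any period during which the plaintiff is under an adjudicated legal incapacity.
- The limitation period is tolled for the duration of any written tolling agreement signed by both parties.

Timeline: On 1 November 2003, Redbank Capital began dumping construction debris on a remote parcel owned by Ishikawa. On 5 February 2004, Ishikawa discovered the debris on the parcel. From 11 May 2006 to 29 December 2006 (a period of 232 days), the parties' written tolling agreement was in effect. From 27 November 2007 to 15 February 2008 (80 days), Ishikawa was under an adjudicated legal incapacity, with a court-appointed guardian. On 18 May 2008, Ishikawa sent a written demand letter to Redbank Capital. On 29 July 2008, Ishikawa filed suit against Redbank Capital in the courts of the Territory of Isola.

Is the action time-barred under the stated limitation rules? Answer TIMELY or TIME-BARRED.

Because the rule ties accrual to occurrence, the claim accrued on 1 November 2003, not on the 5 February 2004 discovery date.
4 years from 1 November 2003 is 1 November 2007.
Because the written tolling agreement ran from 11 May 2006 to 29 December 2006, the deadline is extended by 232 days to 20 June 2008.
The plaintiff's legal incapacity from 27 November 2007 to 15 February 2008 tolled the period for 80 days, extending the deadline to 8 September 2008.
None of the other events listed affects the running of the period under the stated rules.
Filing on 29 July 2008 beat the 8 September 2008 deadline — the action is timely.

TIMELY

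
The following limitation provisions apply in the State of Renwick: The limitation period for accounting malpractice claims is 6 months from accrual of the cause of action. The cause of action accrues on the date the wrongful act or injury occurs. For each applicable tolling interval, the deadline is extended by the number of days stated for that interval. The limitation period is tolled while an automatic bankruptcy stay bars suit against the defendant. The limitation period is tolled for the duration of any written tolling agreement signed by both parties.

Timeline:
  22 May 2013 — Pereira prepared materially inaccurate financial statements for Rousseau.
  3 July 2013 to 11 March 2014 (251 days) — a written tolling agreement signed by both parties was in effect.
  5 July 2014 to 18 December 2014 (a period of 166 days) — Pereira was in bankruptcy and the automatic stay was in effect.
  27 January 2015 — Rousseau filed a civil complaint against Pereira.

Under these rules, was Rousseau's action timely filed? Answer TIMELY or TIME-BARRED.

The claim accrued on 22 May 2013, when the wrongful act occurred.
6 months from 22 May 2013 is 22 November 2013.
The written tolling agreement from 3 July 2013 to 11 March 2014 tolled the period for 251 days, extending the deadline to 31 July 2014.
The automatic bankruptcy stay from 5 July 2014 to 18 December 2014 tolled the period for 166 days, extending the deadline to 13 January 2015.
The 27 January 2015 filing falls after the 13 January 2015 deadline; the claim is time-barred.

TIME-BARRED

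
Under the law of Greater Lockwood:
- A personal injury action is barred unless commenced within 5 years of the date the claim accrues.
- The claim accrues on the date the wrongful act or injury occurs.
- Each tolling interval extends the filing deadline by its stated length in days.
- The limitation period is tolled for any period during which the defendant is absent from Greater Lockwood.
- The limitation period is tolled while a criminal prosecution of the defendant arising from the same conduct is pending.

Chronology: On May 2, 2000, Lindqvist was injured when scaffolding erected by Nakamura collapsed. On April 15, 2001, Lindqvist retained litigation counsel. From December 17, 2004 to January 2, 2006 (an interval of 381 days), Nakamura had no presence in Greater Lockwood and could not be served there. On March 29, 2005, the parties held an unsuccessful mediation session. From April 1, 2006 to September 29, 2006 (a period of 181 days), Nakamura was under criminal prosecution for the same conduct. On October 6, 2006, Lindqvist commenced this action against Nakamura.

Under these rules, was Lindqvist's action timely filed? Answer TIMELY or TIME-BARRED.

TIMELY

The claim accrued on May 2, 2000, when the wrongful act occurred.
Adding the 5 years base period to May 2, 2000 gives a deadline of May 2, 2005, before any tolling.
The defendant's absence from the jurisdiction from December 17, 2004 to January 2, 2006 tolled the period for 381 days, extending the deadline to May 18, 2006.
Because the pending criminal prosecution ran from April 1, 2006 to September 29, 2006, the deadline is extended by 181 days to November 15, 2006.
The other events in the timeline have no effect on the limitation period under the stated rules.
Filing on October 6, 2006 beat the November 15, 2006 deadline — the action is timely.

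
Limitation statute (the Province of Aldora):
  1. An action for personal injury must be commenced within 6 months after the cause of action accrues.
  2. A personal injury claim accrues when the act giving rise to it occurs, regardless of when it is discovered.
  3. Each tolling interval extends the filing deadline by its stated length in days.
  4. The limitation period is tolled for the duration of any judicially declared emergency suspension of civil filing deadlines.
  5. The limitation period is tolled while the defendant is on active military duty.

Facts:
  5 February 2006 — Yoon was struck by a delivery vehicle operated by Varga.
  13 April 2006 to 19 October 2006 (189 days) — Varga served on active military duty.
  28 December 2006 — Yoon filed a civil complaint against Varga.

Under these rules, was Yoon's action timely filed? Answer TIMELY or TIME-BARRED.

The claim accrued on 5 February 2006, when the wrongful act occurred.
The untolled deadline — 6 months after 5 February 2006 — is 5 August 2006.
The defendant's active military service from 13 April 2006 to 19 October 2006 tolled the period for 189 days, extending the deadline to 10 February 2007.
The 28 December 2006 filing precedes the 10 February 2007 deadline; the claim is timely.

TIMELY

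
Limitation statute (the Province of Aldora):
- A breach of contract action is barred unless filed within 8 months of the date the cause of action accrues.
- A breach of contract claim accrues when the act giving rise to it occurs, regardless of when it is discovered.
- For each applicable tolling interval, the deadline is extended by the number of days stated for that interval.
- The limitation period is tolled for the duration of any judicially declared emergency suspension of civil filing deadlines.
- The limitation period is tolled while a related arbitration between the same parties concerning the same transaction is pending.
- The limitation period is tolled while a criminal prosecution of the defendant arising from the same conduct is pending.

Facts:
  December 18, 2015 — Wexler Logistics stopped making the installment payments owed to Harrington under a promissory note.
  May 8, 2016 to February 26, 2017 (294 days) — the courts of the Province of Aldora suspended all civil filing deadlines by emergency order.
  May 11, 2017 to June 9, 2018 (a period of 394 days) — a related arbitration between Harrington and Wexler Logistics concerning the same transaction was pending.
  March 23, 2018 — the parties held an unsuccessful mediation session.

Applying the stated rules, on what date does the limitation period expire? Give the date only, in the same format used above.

The cause of action accrued on December 18, 2015, the date of the act.
8 months from December 18, 2015 is August 18, 2016.
Because the emergency suspension of filing deadlines ran from May 8, 2016 to February 26, 2017, the deadline is extended by 294 days to June 8, 2017.
The pending related arbitration from May 11, 2017 to June 9, 2018 tolled the period for 394 days, extending the deadline to July 7, 2018.
Nothing else in the chronology tolls or restarts the period.

July 7, 2018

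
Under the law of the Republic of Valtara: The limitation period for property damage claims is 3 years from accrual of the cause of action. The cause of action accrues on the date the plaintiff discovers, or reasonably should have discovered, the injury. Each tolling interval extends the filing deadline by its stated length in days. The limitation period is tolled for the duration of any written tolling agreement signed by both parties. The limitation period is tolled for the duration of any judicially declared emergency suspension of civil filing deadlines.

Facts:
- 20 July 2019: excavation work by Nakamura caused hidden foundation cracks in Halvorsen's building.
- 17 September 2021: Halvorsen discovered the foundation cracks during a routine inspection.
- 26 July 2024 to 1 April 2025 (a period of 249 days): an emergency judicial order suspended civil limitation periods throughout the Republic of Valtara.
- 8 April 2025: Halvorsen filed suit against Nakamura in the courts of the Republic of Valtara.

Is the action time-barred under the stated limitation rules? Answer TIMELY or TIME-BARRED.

The claim did not accrue until Halvorsen discovered the injury on 17 September 2021; the 20 July 2019 act date does not start the clock under the stated rule.
Adding the 3 years base period to 17 September 2021 gives a deadline of 17 September 2024, before any tolling.
Because the emergency suspension of filing deadlines ran from 26 July 2024 to 1 April 2025, the deadline is extended by 249 days to 24 May 2025.
The 8 April 2025 filing precedes the 24 May 2025 deadline; the claim is timely.

TIMELY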